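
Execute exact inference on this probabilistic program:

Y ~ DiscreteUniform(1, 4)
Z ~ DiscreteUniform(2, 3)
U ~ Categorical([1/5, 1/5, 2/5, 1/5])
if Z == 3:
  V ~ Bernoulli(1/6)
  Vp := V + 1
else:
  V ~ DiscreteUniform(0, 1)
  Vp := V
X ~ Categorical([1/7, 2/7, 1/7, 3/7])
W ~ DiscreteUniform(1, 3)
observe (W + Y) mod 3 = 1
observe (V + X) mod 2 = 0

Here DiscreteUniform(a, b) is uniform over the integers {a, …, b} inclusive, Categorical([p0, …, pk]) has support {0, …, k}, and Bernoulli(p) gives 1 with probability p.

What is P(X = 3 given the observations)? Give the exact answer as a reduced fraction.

Enumerate traces; 128 have nonzero weight after conditioning:
  (Y=1, Z=2, U=0, V=0, X=0, W=3) weight 1/1680
  (Y=1, Z=2, U=0, V=0, X=2, W=3) weight 1/1680
  (Y=1, Z=2, U=0, V=1, X=1, W=3) weight 1/840
  (Y=1, Z=2, U=0, V=1, X=3, W=3) weight 1/560
  (Y=1, Z=2, U=1, V=0, X=0, W=3) weight 1/1680
  (Y=1, Z=2, U=1, V=0, X=2, W=3) weight 1/1680
  (Y=1, Z=2, U=1, V=1, X=1, W=3) weight 1/840
  (Y=1, Z=2, U=1, V=1, X=3, W=3) weight 1/560
  … 120 more
Group by X:
  weight(X=0) = 2/63
  weight(X=1) = 2/63
  weight(X=2) = 2/63
  weight(X=3) = 1/21
Total weight = 2/63 + 2/63 + 2/63 + 1/21 = 1/7
P(X=0 | obs) = 2/63 / 1/7 = 2/9
P(X=1 | obs) = 2/63 / 1/7 = 2/9
P(X=2 | obs) = 2/63 / 1/7 = 2/9
P(X=3 | obs) = 1/21 / 1/7 = 1/3

P(X = 3 | obs) = 1/3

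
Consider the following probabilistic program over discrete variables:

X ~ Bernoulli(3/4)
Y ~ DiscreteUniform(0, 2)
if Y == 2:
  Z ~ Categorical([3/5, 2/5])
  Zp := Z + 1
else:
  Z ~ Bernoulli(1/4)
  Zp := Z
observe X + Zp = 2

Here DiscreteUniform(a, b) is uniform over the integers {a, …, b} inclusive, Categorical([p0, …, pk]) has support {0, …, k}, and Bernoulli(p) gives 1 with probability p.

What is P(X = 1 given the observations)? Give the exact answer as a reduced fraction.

Enumerate traces; 4 have nonzero weight after conditioning:
  (X=0, Y=2, Z=1) weight 1/30
  (X=1, Y=0, Z=1) weight 1/16
  (X=1, Y=1, Z=1) weight 1/16
  (X=1, Y=2, Z=0) weight 3/20
Group by X:
  weight(X=0) = 1/30
  weight(X=1) = 11/40
Total weight = 1/30 + 11/40 = 37/120
P(X=0 | obs) = 1/30 / 37/120 = 4/37
P(X=1 | obs) = 11/40 / 37/120 = 33/37

P(X = 1 | obs) = 33/37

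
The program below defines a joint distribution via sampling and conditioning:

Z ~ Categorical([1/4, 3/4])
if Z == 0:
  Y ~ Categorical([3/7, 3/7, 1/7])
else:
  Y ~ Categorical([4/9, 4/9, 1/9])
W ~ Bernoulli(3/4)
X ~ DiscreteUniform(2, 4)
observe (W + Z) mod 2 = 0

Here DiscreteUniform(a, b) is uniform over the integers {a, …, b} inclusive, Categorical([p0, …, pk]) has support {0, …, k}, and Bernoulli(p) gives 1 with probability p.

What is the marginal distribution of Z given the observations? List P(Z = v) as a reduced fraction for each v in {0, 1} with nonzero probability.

Enumerate traces; 18 have nonzero weight after conditioning:
  (Z=0, Y=0, W=0, X=2) weight 1/112
  (Z=0, Y=0, W=0, X=3) weight 1/112
  (Z=0, Y=0, W=0, X=4) weight 1/112
  (Z=0, Y=1, W=0, X=2) weight 1/112
  (Z=0, Y=1, W=0, X=3) weight 1/112
  (Z=0, Y=1, W=0, X=4) weight 1/112
  (Z=0, Y=2, W=0, X=2) weight 1/336
  (Z=0, Y=2, W=0, X=3) weight 1/336
  (Z=1, Y=0, W=1, X=2) weight 1/12
  … 9 more
Group by Z:
  weight(Z=0) = 1/16
  weight(Z=1) = 9/16
Total weight = 1/16 + 9/16 = 5/8
P(Z=0 | obs) = 1/16 / 5/8 = 1/10
P(Z=1 | obs) = 9/16 / 5/8 = 9/10

P(Z=0) = 1/10, P(Z=1) = 9/10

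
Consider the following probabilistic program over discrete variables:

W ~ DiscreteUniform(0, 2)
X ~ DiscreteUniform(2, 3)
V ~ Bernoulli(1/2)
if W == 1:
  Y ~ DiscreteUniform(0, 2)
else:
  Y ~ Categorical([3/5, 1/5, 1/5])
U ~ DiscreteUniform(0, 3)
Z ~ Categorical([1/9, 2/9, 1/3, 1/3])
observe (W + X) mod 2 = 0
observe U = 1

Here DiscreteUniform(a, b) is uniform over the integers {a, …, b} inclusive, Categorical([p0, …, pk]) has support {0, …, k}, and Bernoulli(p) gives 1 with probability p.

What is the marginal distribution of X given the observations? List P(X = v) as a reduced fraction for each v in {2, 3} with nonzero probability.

Enumerate traces; 72 have nonzero weight after conditioning:
  (W=0, X=2, V=0, Y=0, U=1, Z=0) weight 1/720
  (W=0, X=2, V=0, Y=0, U=1, Z=1) weight 1/360
  (W=0, X=2, V=0, Y=0, U=1, Z=2) weight 1/240
  (W=0, X=2, V=0, Y=0, U=1, Z=3) weight 1/240
  (W=0, X=2, V=0, Y=1, U=1, Z=0) weight 1/2160
  (W=0, X=2, V=0, Y=1, U=1, Z=1) weight 1/1080
  (W=0, X=2, V=0, Y=1, U=1, Z=2) weight 1/720
  (W=0, X=2, V=0, Y=1, U=1, Z=3) weight 1/720
  (W=1, X=3, V=0, Y=0, U=1, Z=0) weight 1/1296
  … 63 more
Group by X:
  weight(X=2) = 1/12
  weight(X=3) = 1/24
Total weight = 1/12 + 1/24 = 1/8
P(X=2 | obs) = 1/12 / 1/8 = 2/3
P(X=3 | obs) = 1/24 / 1/8 = 1/3

P(X=2) = 2/3, P(X=3) = 1/3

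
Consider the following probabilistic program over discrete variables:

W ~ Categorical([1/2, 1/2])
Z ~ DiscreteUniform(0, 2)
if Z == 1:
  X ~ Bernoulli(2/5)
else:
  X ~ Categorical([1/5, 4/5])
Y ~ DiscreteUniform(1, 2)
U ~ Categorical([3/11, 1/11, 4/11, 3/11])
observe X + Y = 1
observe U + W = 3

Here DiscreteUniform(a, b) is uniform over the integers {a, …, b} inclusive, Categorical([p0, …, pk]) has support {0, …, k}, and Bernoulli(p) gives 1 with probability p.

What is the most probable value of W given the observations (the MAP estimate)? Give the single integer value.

Enumerate traces; 6 have nonzero weight after conditioning:
  (W=0, Z=0, X=0, Y=1, U=3) weight 1/220
  (W=0, Z=1, X=0, Y=1, U=3) weight 3/220
  (W=0, Z=2, X=0, Y=1, U=3) weight 1/220
  (W=1, Z=0, X=0, Y=1, U=2) weight 1/165
  (W=1, Z=1, X=0, Y=1, U=2) weight 1/55
  (W=1, Z=2, X=0, Y=1, U=2) weight 1/165
Group by W:
  weight(W=0) = 1/44
  weight(W=1) = 1/33
Total weight = 1/44 + 1/33 = 7/132
P(W=0 | obs) = 1/44 / 7/132 = 3/7
P(W=1 | obs) = 1/33 / 7/132 = 4/7
argmax = 1

argmax_v P(W = v | obs) = 1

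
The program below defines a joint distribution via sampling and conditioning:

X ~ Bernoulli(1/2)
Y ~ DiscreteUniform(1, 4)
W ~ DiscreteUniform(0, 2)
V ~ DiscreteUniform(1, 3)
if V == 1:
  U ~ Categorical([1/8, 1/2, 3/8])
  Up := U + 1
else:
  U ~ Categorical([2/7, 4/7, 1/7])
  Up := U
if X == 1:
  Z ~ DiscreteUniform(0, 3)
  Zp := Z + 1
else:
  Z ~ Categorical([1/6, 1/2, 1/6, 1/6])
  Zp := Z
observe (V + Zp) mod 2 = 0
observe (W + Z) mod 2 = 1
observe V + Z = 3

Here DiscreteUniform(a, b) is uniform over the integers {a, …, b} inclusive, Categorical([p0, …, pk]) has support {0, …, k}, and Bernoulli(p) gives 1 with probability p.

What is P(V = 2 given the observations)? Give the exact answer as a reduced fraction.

P(V = 2 | obs) = 1/2

Enumerate traces; 48 have nonzero weight after conditioning:
  (X=1, Y=1, W=0, V=2, U=0, Z=1) weight 1/1008
  (X=1, Y=1, W=0, V=2, U=1, Z=1) weight 1/504
  (X=1, Y=1, W=0, V=2, U=2, Z=1) weight 1/2016
  (X=1, Y=1, W=1, V=1, U=0, Z=2) weight 1/2304
  (X=1, Y=1, W=1, V=1, U=1, Z=2) weight 1/576
  (X=1, Y=1, W=1, V=1, U=2, Z=2) weight 1/768
  (X=1, Y=1, W=1, V=3, U=0, Z=0) weight 1/1008
  (X=1, Y=1, W=1, V=3, U=1, Z=0) weight 1/504
  … 40 more
Group by V:
  weight(V=1) = 1/72
  weight(V=2) = 1/36
  weight(V=3) = 1/72
Total weight = 1/72 + 1/36 + 1/72 = 1/18
P(V=1 | obs) = 1/72 / 1/18 = 1/4
P(V=2 | obs) = 1/36 / 1/18 = 1/2
P(V=3 | obs) = 1/72 / 1/18 = 1/4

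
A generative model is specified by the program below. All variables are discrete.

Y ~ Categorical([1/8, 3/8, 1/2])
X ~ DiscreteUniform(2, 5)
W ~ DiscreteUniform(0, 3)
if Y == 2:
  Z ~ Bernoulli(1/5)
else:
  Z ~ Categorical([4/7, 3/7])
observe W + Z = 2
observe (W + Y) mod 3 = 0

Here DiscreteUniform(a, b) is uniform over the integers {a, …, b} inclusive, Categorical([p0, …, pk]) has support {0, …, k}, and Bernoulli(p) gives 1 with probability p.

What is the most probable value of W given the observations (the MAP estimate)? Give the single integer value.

Enumerate traces; 8 have nonzero weight after conditioning:
  (Y=1, X=2, W=2, Z=0) weight 3/224
  (Y=1, X=3, W=2, Z=0) weight 3/224
  (Y=1, X=4, W=2, Z=0) weight 3/224
  (Y=1, X=5, W=2, Z=0) weight 3/224
  (Y=2, X=2, W=1, Z=1) weight 1/160
  (Y=2, X=3, W=1, Z=1) weight 1/160
  (Y=2, X=4, W=1, Z=1) weight 1/160
  (Y=2, X=5, W=1, Z=1) weight 1/160
Group by W:
  weight(W=1) = 1/40
  weight(W=2) = 3/56
Total weight = 1/40 + 3/56 = 11/140
P(W=1 | obs) = 1/40 / 11/140 = 7/22
P(W=2 | obs) = 3/56 / 11/140 = 15/22
argmax = 2

argmax_v P(W = v | obs) = 2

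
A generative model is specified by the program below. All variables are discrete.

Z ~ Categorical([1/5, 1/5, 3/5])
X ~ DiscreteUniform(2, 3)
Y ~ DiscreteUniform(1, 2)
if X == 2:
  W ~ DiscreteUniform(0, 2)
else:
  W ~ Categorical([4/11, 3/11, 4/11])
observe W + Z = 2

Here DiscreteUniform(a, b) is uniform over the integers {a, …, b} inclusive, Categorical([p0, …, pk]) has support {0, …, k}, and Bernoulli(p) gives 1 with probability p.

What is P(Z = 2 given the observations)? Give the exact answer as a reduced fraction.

Enumerate traces; 12 have nonzero weight after conditioning:
  (Z=0, X=2, Y=1, W=2) weight 1/60
  (Z=0, X=2, Y=2, W=2) weight 1/60
  (Z=0, X=3, Y=1, W=2) weight 1/55
  (Z=0, X=3, Y=2, W=2) weight 1/55
  (Z=1, X=2, Y=1, W=1) weight 1/60
  (Z=1, X=2, Y=2, W=1) weight 1/60
  (Z=1, X=3, Y=1, W=1) weight 3/220
  (Z=1, X=3, Y=2, W=1) weight 3/220
  (Z=2, X=2, Y=1, W=0) weight 1/20
  … 3 more
Group by Z:
  weight(Z=0) = 23/330
  weight(Z=1) = 2/33
  weight(Z=2) = 23/110
Total weight = 23/330 + 2/33 + 23/110 = 56/165
P(Z=0 | obs) = 23/330 / 56/165 = 23/112
P(Z=1 | obs) = 2/33 / 56/165 = 5/28
P(Z=2 | obs) = 23/110 / 56/165 = 69/112

P(Z = 2 | obs) = 69/112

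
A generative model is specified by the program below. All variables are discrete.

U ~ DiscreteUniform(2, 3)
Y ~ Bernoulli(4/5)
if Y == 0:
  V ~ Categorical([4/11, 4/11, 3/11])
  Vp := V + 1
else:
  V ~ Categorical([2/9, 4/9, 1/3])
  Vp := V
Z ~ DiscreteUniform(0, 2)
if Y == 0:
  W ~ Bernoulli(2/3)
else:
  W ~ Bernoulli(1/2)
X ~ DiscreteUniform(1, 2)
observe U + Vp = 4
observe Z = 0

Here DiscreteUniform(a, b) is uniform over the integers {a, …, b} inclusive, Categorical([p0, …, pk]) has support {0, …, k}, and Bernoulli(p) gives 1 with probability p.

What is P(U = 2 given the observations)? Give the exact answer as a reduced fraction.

Enumerate traces; 16 have nonzero weight after conditioning:
  (U=2, Y=0, V=1, Z=0, W=0, X=1) weight 1/495
  (U=2, Y=0, V=1, Z=0, W=0, X=2) weight 1/495
  (U=2, Y=0, V=1, Z=0, W=1, X=1) weight 2/495
  (U=2, Y=0, V=1, Z=0, W=1, X=2) weight 2/495
  (U=2, Y=1, V=2, Z=0, W=0, X=1) weight 1/90
  (U=2, Y=1, V=2, Z=0, W=0, X=2) weight 1/90
  (U=2, Y=1, V=2, Z=0, W=1, X=1) weight 1/90
  (U=2, Y=1, V=2, Z=0, W=1, X=2) weight 1/90
  (U=3, Y=0, V=0, Z=0, W=0, X=1) weight 1/495
  … 7 more
Group by U:
  weight(U=2) = 28/495
  weight(U=3) = 106/1485
Total weight = 28/495 + 106/1485 = 38/297
P(U=2 | obs) = 28/495 / 38/297 = 42/95
P(U=3 | obs) = 106/1485 / 38/297 = 53/95

P(U = 2 | obs) = 42/95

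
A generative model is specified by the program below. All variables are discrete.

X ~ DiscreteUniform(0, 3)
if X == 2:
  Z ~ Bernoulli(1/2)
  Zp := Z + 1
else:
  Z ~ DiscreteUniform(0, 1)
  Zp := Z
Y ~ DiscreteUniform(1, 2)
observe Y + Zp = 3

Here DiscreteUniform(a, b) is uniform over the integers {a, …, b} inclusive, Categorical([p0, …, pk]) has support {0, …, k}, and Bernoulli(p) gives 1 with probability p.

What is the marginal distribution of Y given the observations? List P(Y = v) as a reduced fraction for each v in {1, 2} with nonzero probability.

Enumerate traces; 5 have nonzero weight after conditioning:
  (X=0, Z=1, Y=2) weight 1/16
  (X=1, Z=1, Y=2) weight 1/16
  (X=2, Z=0, Y=2) weight 1/16
  (X=2, Z=1, Y=1) weight 1/16
  (X=3, Z=1, Y=2) weight 1/16
Group by Y:
  weight(Y=1) = 1/16
  weight(Y=2) = 1/4
Total weight = 1/16 + 1/4 = 5/16
P(Y=1 | obs) = 1/16 / 5/16 = 1/5
P(Y=2 | obs) = 1/4 / 5/16 = 4/5

P(Y=1) = 1/5, P(Y=2) = 4/5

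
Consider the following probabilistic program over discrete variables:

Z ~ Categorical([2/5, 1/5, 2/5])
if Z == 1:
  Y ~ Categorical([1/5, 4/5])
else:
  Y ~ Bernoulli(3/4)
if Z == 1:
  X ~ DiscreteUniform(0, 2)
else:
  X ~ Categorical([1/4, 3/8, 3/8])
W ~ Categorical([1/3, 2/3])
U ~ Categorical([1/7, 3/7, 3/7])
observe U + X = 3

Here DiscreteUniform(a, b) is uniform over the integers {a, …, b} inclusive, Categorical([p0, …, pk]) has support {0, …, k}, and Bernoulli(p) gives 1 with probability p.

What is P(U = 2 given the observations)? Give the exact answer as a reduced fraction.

Enumerate traces; 24 have nonzero weight after conditioning:
  (Z=0, Y=0, X=1, W=0, U=2) weight 3/560
  (Z=0, Y=0, X=1, W=1, U=2) weight 3/280
  (Z=0, Y=0, X=2, W=0, U=1) weight 3/560
  (Z=0, Y=0, X=2, W=1, U=1) weight 3/280
  (Z=0, Y=1, X=1, W=0, U=2) weight 9/560
  (Z=0, Y=1, X=1, W=1, U=2) weight 9/280
  (Z=0, Y=1, X=2, W=0, U=1) weight 9/560
  (Z=0, Y=1, X=2, W=1, U=1) weight 9/280
  … 16 more
Group by U:
  weight(U=1) = 11/70
  weight(U=2) = 11/70
Total weight = 11/70 + 11/70 = 11/35
P(U=1 | obs) = 11/70 / 11/35 = 1/2
P(U=2 | obs) = 11/70 / 11/35 = 1/2

P(U = 2 | obs) = 1/2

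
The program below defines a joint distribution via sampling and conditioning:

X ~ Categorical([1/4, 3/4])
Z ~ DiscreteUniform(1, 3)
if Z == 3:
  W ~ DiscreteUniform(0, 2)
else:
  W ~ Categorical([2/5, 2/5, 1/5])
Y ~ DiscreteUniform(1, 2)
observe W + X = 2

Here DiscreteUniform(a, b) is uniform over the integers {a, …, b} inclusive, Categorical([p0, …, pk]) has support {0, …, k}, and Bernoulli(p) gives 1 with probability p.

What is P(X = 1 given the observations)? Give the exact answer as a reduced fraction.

Enumerate traces; 12 have nonzero weight after conditioning:
  (X=0, Z=1, W=2, Y=1) weight 1/120
  (X=0, Z=1, W=2, Y=2) weight 1/120
  (X=0, Z=2, W=2, Y=1) weight 1/120
  (X=0, Z=2, W=2, Y=2) weight 1/120
  (X=0, Z=3, W=2, Y=1) weight 1/72
  (X=0, Z=3, W=2, Y=2) weight 1/72
  (X=1, Z=1, W=1, Y=1) weight 1/20
  (X=1, Z=1, W=1, Y=2) weight 1/20
  … 4 more
Group by X:
  weight(X=0) = 11/180
  weight(X=1) = 17/60
Total weight = 11/180 + 17/60 = 31/90
P(X=0 | obs) = 11/180 / 31/90 = 11/62
P(X=1 | obs) = 17/60 / 31/90 = 51/62

P(X = 1 | obs) = 51/62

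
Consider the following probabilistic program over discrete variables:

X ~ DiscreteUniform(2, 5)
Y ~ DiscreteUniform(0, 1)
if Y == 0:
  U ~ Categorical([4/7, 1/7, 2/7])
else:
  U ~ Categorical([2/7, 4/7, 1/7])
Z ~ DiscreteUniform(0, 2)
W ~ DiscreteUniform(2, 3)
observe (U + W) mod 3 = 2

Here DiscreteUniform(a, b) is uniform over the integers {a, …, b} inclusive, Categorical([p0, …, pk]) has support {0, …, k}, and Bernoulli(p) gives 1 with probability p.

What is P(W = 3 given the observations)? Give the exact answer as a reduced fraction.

Enumerate traces; 48 have nonzero weight after conditioning:
  (X=2, Y=0, U=0, Z=0, W=2) weight 1/84
  (X=2, Y=0, U=0, Z=1, W=2) weight 1/84
  (X=2, Y=0, U=0, Z=2, W=2) weight 1/84
  (X=2, Y=0, U=2, Z=0, W=3) weight 1/168
  (X=2, Y=0, U=2, Z=1, W=3) weight 1/168
  (X=2, Y=0, U=2, Z=2, W=3) weight 1/168
  (X=2, Y=1, U=0, Z=0, W=2) weight 1/168
  (X=2, Y=1, U=0, Z=1, W=2) weight 1/168
  … 40 more
Group by W:
  weight(W=2) = 3/14
  weight(W=3) = 3/28
Total weight = 3/14 + 3/28 = 9/28
P(W=2 | obs) = 3/14 / 9/28 = 2/3
P(W=3 | obs) = 3/28 / 9/28 = 1/3

P(W = 3 | obs) = 1/3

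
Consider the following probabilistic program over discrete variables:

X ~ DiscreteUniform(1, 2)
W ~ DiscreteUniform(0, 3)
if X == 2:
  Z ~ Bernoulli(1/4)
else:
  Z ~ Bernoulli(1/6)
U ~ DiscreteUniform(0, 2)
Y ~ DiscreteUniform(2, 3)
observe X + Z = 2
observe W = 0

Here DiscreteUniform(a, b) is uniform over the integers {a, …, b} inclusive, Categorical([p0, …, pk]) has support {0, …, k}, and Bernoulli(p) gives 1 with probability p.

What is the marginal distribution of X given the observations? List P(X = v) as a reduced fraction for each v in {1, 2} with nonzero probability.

P(X=1) = 2/11, P(X=2) = 9/11

Enumerate traces; 12 have nonzero weight after conditioning:
  (X=1, W=0, Z=1, U=0, Y=2) weight 1/288
  (X=1, W=0, Z=1, U=0, Y=3) weight 1/288
  (X=1, W=0, Z=1, U=1, Y=2) weight 1/288
  (X=1, W=0, Z=1, U=1, Y=3) weight 1/288
  (X=1, W=0, Z=1, U=2, Y=2) weight 1/288
  (X=1, W=0, Z=1, U=2, Y=3) weight 1/288
  (X=2, W=0, Z=0, U=0, Y=2) weight 1/64
  (X=2, W=0, Z=0, U=0, Y=3) weight 1/64
  … 4 more
Group by X:
  weight(X=1) = 1/48
  weight(X=2) = 3/32
Total weight = 1/48 + 3/32 = 11/96
P(X=1 | obs) = 1/48 / 11/96 = 2/11
P(X=2 | obs) = 3/32 / 11/96 = 9/11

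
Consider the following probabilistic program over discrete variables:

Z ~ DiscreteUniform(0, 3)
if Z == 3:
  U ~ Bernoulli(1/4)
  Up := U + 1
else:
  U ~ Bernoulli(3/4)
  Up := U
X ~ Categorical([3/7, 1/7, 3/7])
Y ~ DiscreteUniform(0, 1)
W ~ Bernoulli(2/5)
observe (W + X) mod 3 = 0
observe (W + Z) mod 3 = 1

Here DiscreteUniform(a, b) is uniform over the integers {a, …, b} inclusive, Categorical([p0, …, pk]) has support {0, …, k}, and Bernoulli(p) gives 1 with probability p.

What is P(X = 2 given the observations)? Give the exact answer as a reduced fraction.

P(X = 2 | obs) = 4/7

Enumerate traces; 12 have nonzero weight after conditioning:
  (Z=0, U=0, X=2, Y=0, W=1) weight 3/560
  (Z=0, U=0, X=2, Y=1, W=1) weight 3/560
  (Z=0, U=1, X=2, Y=0, W=1) weight 9/560
  (Z=0, U=1, X=2, Y=1, W=1) weight 9/560
  (Z=1, U=0, X=0, Y=0, W=0) weight 9/1120
  (Z=1, U=0, X=0, Y=1, W=0) weight 9/1120
  (Z=1, U=1, X=0, Y=0, W=0) weight 27/1120
  (Z=1, U=1, X=0, Y=1, W=0) weight 27/1120
  … 4 more
Group by X:
  weight(X=0) = 9/140
  weight(X=2) = 3/35
Total weight = 9/140 + 3/35 = 3/20
P(X=0 | obs) = 9/140 / 3/20 = 3/7
P(X=2 | obs) = 3/35 / 3/20 = 4/7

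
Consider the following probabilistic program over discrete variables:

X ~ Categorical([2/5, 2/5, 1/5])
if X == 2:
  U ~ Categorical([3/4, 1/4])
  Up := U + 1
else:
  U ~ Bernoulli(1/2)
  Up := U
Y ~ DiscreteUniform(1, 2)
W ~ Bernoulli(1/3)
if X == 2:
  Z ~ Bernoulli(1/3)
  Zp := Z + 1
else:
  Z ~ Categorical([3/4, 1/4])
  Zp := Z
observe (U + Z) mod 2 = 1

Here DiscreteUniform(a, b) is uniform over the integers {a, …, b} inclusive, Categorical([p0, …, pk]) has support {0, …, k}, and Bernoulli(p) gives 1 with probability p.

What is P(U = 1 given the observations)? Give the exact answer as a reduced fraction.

Enumerate traces; 24 have nonzero weight after conditioning:
  (X=0, U=0, Y=1, W=0, Z=1) weight 1/60
  (X=0, U=0, Y=1, W=1, Z=1) weight 1/120
  (X=0, U=0, Y=2, W=0, Z=1) weight 1/60
  (X=0, U=0, Y=2, W=1, Z=1) weight 1/120
  (X=0, U=1, Y=1, W=0, Z=0) weight 1/20
  (X=0, U=1, Y=1, W=1, Z=0) weight 1/40
  (X=0, U=1, Y=2, W=0, Z=0) weight 1/20
  (X=0, U=1, Y=2, W=1, Z=0) weight 1/40
  … 16 more
Group by U:
  weight(U=0) = 3/20
  weight(U=1) = 1/3
Total weight = 3/20 + 1/3 = 29/60
P(U=0 | obs) = 3/20 / 29/60 = 9/29
P(U=1 | obs) = 1/3 / 29/60 = 20/29

P(U = 1 | obs) = 20/29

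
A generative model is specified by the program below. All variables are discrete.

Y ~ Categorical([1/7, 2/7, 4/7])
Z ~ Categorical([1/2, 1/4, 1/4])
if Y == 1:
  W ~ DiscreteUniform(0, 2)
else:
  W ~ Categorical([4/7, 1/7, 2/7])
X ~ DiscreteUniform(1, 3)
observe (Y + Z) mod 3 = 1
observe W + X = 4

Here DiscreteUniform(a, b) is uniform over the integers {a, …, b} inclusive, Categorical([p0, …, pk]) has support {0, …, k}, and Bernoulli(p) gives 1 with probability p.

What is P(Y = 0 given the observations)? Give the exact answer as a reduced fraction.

P(Y = 0 | obs) = 9/101

Enumerate traces; 6 have nonzero weight after conditioning:
  (Y=0, Z=1, W=1, X=3) weight 1/588
  (Y=0, Z=1, W=2, X=2) weight 1/294
  (Y=1, Z=0, W=1, X=3) weight 1/63
  (Y=1, Z=0, W=2, X=2) weight 1/63
  (Y=2, Z=2, W=1, X=3) weight 1/147
  (Y=2, Z=2, W=2, X=2) weight 2/147
Group by Y:
  weight(Y=0) = 1/196
  weight(Y=1) = 2/63
  weight(Y=2) = 1/49
Total weight = 1/196 + 2/63 + 1/49 = 101/1764
P(Y=0 | obs) = 1/196 / 101/1764 = 9/101
P(Y=1 | obs) = 2/63 / 101/1764 = 56/101
P(Y=2 | obs) = 1/49 / 101/1764 = 36/101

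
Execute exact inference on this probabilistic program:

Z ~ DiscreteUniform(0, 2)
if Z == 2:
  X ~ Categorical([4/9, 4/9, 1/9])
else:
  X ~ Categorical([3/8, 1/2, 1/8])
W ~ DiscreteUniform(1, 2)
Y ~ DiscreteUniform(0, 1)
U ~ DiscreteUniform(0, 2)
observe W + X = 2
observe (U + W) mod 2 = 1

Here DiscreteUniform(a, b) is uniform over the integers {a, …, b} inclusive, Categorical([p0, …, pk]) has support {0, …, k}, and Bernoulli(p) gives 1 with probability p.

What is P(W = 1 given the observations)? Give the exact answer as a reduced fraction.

Enumerate traces; 18 have nonzero weight after conditioning:
  (Z=0, X=0, W=2, Y=0, U=1) weight 1/96
  (Z=0, X=0, W=2, Y=1, U=1) weight 1/96
  (Z=0, X=1, W=1, Y=0, U=0) weight 1/72
  (Z=0, X=1, W=1, Y=0, U=2) weight 1/72
  (Z=0, X=1, W=1, Y=1, U=0) weight 1/72
  (Z=0, X=1, W=1, Y=1, U=2) weight 1/72
  (Z=1, X=0, W=2, Y=0, U=1) weight 1/96
  (Z=1, X=0, W=2, Y=1, U=1) weight 1/96
  … 10 more
Group by W:
  weight(W=1) = 13/81
  weight(W=2) = 43/648
Total weight = 13/81 + 43/648 = 49/216
P(W=1 | obs) = 13/81 / 49/216 = 104/147
P(W=2 | obs) = 43/648 / 49/216 = 43/147

P(W = 1 | obs) = 104/147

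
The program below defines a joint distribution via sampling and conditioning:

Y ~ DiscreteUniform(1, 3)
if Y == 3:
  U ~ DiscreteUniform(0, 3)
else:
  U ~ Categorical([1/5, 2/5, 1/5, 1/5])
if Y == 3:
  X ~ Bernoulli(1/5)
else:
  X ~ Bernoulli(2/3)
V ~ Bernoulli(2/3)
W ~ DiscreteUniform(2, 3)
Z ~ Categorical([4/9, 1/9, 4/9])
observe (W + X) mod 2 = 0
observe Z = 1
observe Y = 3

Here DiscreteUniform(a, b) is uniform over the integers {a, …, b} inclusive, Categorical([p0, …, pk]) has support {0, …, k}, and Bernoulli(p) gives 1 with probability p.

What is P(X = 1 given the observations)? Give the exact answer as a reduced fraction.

P(X = 1 | obs) = 1/5

Enumerate traces; 16 have nonzero weight after conditioning:
  (Y=3, U=0, X=0, V=0, W=2, Z=1) weight 1/810
  (Y=3, U=0, X=0, V=1, W=2, Z=1) weight 1/405
  (Y=3, U=0, X=1, V=0, W=3, Z=1) weight 1/3240
  (Y=3, U=0, X=1, V=1, W=3, Z=1) weight 1/1620
  (Y=3, U=1, X=0, V=0, W=2, Z=1) weight 1/810
  (Y=3, U=1, X=0, V=1, W=2, Z=1) weight 1/405
  (Y=3, U=1, X=1, V=0, W=3, Z=1) weight 1/3240
  (Y=3, U=1, X=1, V=1, W=3, Z=1) weight 1/1620
  … 8 more
Group by X:
  weight(X=0) = 2/135
  weight(X=1) = 1/270
Total weight = 2/135 + 1/270 = 1/54
P(X=0 | obs) = 2/135 / 1/54 = 4/5
P(X=1 | obs) = 1/270 / 1/54 = 1/5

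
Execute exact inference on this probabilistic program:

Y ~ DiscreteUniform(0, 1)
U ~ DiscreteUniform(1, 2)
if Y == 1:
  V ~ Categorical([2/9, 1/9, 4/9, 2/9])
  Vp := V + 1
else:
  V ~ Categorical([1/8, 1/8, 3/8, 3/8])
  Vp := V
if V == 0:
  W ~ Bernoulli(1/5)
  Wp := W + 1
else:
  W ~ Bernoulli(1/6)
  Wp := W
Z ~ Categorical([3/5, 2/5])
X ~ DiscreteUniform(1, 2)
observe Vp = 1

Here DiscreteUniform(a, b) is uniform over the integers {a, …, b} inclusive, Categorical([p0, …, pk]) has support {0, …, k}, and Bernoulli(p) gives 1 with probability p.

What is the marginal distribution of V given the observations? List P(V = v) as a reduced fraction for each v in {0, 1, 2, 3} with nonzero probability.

Enumerate traces; 32 have nonzero weight after conditioning:
  (Y=0, U=1, V=1, W=0, Z=0, X=1) weight 1/128
  (Y=0, U=1, V=1, W=0, Z=0, X=2) weight 1/128
  (Y=0, U=1, V=1, W=0, Z=1, X=1) weight 1/192
  (Y=0, U=1, V=1, W=0, Z=1, X=2) weight 1/192
  (Y=0, U=1, V=1, W=1, Z=0, X=1) weight 1/640
  (Y=0, U=1, V=1, W=1, Z=0, X=2) weight 1/640
  (Y=0, U=1, V=1, W=1, Z=1, X=1) weight 1/960
  (Y=0, U=1, V=1, W=1, Z=1, X=2) weight 1/960
  (Y=1, U=1, V=0, W=0, Z=0, X=1) weight 1/75
  … 23 more
Group by V:
  weight(V=0) = 1/9
  weight(V=1) = 1/16
Total weight = 1/9 + 1/16 = 25/144
P(V=0 | obs) = 1/9 / 25/144 = 16/25
P(V=1 | obs) = 1/16 / 25/144 = 9/25

P(V=0) = 16/25, P(V=1) = 9/25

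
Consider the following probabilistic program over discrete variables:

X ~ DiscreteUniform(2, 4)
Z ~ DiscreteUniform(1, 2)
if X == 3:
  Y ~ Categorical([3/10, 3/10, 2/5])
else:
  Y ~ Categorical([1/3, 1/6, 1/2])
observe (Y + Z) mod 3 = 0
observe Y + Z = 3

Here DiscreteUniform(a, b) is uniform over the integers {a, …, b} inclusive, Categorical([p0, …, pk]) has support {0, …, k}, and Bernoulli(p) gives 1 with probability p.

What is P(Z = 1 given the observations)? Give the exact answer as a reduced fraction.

Enumerate traces; 6 have nonzero weight after conditioning:
  (X=2, Z=1, Y=2) weight 1/12
  (X=2, Z=2, Y=1) weight 1/36
  (X=3, Z=1, Y=2) weight 1/15
  (X=3, Z=2, Y=1) weight 1/20
  (X=4, Z=1, Y=2) weight 1/12
  (X=4, Z=2, Y=1) weight 1/36
Group by Z:
  weight(Z=1) = 7/30
  weight(Z=2) = 19/180
Total weight = 7/30 + 19/180 = 61/180
P(Z=1 | obs) = 7/30 / 61/180 = 42/61
P(Z=2 | obs) = 19/180 / 61/180 = 19/61

P(Z = 1 | obs) = 42/61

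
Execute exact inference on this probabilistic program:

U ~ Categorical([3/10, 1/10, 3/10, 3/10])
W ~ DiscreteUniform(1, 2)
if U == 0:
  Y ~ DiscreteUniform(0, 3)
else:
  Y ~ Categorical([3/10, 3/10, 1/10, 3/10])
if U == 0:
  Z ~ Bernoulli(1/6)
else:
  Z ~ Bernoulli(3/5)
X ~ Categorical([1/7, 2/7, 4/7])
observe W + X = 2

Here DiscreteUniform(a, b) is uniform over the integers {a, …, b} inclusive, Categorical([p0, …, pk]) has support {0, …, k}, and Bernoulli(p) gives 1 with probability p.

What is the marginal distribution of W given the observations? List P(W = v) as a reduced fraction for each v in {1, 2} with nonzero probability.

P(W=1) = 2/3, P(W=2) = 1/3

Enumerate traces; 64 have nonzero weight after conditioning:
  (U=0, W=1, Y=0, Z=0, X=1) weight 1/112
  (U=0, W=1, Y=0, Z=1, X=1) weight 1/560
  (U=0, W=1, Y=1, Z=0, X=1) weight 1/112
  (U=0, W=1, Y=1, Z=1, X=1) weight 1/560
  (U=0, W=1, Y=2, Z=0, X=1) weight 1/112
  (U=0, W=1, Y=2, Z=1, X=1) weight 1/560
  (U=0, W=1, Y=3, Z=0, X=1) weight 1/112
  (U=0, W=1, Y=3, Z=1, X=1) weight 1/560
  (U=0, W=2, Y=0, Z=0, X=0) weight 1/224
  … 55 more
Group by W:
  weight(W=1) = 1/7
  weight(W=2) = 1/14
Total weight = 1/7 + 1/14 = 3/14
P(W=1 | obs) = 1/7 / 3/14 = 2/3
P(W=2 | obs) = 1/14 / 3/14 = 1/3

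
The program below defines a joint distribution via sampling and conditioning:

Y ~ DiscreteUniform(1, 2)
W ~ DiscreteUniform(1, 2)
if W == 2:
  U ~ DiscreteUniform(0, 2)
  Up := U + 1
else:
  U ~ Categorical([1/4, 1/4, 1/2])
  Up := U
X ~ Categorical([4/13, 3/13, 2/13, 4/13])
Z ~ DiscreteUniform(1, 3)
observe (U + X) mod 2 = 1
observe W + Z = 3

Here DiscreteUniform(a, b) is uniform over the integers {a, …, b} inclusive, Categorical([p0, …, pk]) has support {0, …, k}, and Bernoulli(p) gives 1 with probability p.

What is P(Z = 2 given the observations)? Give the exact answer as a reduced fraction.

P(Z = 2 | obs) = 81/161

Enumerate traces; 24 have nonzero weight after conditioning:
  (Y=1, W=1, U=0, X=1, Z=2) weight 1/208
  (Y=1, W=1, U=0, X=3, Z=2) weight 1/156
  (Y=1, W=1, U=1, X=0, Z=2) weight 1/156
  (Y=1, W=1, U=1, X=2, Z=2) weight 1/312
  (Y=1, W=1, U=2, X=1, Z=2) weight 1/104
  (Y=1, W=1, U=2, X=3, Z=2) weight 1/78
  (Y=1, W=2, U=0, X=1, Z=1) weight 1/156
  (Y=1, W=2, U=0, X=3, Z=1) weight 1/117
  … 16 more
Group by Z:
  weight(Z=1) = 10/117
  weight(Z=2) = 9/104
Total weight = 10/117 + 9/104 = 161/936
P(Z=1 | obs) = 10/117 / 161/936 = 80/161
P(Z=2 | obs) = 9/104 / 161/936 = 81/161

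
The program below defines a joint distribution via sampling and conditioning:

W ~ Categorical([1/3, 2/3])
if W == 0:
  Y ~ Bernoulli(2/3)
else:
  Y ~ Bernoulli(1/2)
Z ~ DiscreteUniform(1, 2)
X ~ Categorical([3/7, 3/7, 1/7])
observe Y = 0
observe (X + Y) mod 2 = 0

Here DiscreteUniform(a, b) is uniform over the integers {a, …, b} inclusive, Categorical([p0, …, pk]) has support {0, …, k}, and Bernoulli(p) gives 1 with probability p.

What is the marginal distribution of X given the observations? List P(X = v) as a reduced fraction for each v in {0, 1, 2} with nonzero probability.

Enumerate traces; 8 have nonzero weight after conditioning:
  (W=0, Y=0, Z=1, X=0) weight 1/42
  (W=0, Y=0, Z=1, X=2) weight 1/126
  (W=0, Y=0, Z=2, X=0) weight 1/42
  (W=0, Y=0, Z=2, X=2) weight 1/126
  (W=1, Y=0, Z=1, X=0) weight 1/14
  (W=1, Y=0, Z=1, X=2) weight 1/42
  (W=1, Y=0, Z=2, X=0) weight 1/14
  (W=1, Y=0, Z=2, X=2) weight 1/42
Group by X:
  weight(X=0) = 4/21
  weight(X=2) = 4/63
Total weight = 4/21 + 4/63 = 16/63
P(X=0 | obs) = 4/21 / 16/63 = 3/4
P(X=2 | obs) = 4/63 / 16/63 = 1/4

P(X=0) = 3/4, P(X=2) = 1/4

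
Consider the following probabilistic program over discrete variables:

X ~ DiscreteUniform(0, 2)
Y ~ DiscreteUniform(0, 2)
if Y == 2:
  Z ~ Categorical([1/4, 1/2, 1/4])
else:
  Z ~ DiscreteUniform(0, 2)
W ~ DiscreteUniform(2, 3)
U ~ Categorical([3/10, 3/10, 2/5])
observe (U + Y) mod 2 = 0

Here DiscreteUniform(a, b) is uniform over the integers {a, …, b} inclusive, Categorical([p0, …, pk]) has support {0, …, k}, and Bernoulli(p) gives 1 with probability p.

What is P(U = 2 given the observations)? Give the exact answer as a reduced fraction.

Enumerate traces; 90 have nonzero weight after conditioning:
  (X=0, Y=0, Z=0, W=2, U=0) weight 1/180
  (X=0, Y=0, Z=0, W=2, U=2) weight 1/135
  (X=0, Y=0, Z=0, W=3, U=0) weight 1/180
  (X=0, Y=0, Z=0, W=3, U=2) weight 1/135
  (X=0, Y=0, Z=1, W=2, U=0) weight 1/180
  (X=0, Y=0, Z=1, W=2, U=2) weight 1/135
  (X=0, Y=0, Z=1, W=3, U=0) weight 1/180
  (X=0, Y=0, Z=1, W=3, U=2) weight 1/135
  (X=0, Y=1, Z=0, W=2, U=1) weight 1/180
  … 81 more
Group by U:
  weight(U=0) = 1/5
  weight(U=1) = 1/10
  weight(U=2) = 4/15
Total weight = 1/5 + 1/10 + 4/15 = 17/30
P(U=0 | obs) = 1/5 / 17/30 = 6/17
P(U=1 | obs) = 1/10 / 17/30 = 3/17
P(U=2 | obs) = 4/15 / 17/30 = 8/17

P(U = 2 | obs) = 8/17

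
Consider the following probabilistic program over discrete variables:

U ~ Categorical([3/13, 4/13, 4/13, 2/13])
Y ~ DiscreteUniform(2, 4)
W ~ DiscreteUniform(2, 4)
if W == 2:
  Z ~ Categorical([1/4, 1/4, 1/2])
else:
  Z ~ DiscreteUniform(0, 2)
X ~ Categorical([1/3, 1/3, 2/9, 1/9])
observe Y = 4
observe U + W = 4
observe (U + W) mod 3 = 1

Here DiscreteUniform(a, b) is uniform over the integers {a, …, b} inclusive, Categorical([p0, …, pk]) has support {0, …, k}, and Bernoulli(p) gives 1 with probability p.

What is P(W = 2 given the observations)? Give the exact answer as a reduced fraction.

P(W = 2 | obs) = 4/11

Enumerate traces; 36 have nonzero weight after conditioning:
  (U=0, Y=4, W=4, Z=0, X=0) weight 1/351
  (U=0, Y=4, W=4, Z=0, X=1) weight 1/351
  (U=0, Y=4, W=4, Z=0, X=2) weight 2/1053
  (U=0, Y=4, W=4, Z=0, X=3) weight 1/1053
  (U=0, Y=4, W=4, Z=1, X=0) weight 1/351
  (U=0, Y=4, W=4, Z=1, X=1) weight 1/351
  (U=0, Y=4, W=4, Z=1, X=2) weight 2/1053
  (U=0, Y=4, W=4, Z=1, X=3) weight 1/1053
  (U=1, Y=4, W=3, Z=0, X=0) weight 4/1053
  (U=2, Y=4, W=2, Z=0, X=0) weight 1/351
  … 26 more
Group by W:
  weight(W=2) = 4/117
  weight(W=3) = 4/117
  weight(W=4) = 1/39
Total weight = 4/117 + 4/117 + 1/39 = 11/117
P(W=2 | obs) = 4/117 / 11/117 = 4/11
P(W=3 | obs) = 4/117 / 11/117 = 4/11
P(W=4 | obs) = 1/39 / 11/117 = 3/11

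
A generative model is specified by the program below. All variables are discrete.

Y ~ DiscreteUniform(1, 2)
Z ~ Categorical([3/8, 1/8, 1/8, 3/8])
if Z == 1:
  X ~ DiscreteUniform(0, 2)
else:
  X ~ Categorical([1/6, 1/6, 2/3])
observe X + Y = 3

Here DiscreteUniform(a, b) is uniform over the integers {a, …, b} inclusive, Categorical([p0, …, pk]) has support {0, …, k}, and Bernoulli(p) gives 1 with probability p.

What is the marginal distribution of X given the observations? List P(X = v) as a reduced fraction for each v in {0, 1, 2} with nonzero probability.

P(X=1) = 3/13, P(X=2) = 10/13

Enumerate traces; 8 have nonzero weight after conditioning:
  (Y=1, Z=0, X=2) weight 1/8
  (Y=1, Z=1, X=2) weight 1/48
  (Y=1, Z=2, X=2) weight 1/24
  (Y=1, Z=3, X=2) weight 1/8
  (Y=2, Z=0, X=1) weight 1/32
  (Y=2, Z=1, X=1) weight 1/48
  (Y=2, Z=2, X=1) weight 1/96
  (Y=2, Z=3, X=1) weight 1/32
Group by X:
  weight(X=1) = 3/32
  weight(X=2) = 5/16
Total weight = 3/32 + 5/16 = 13/32
P(X=1 | obs) = 3/32 / 13/32 = 3/13
P(X=2 | obs) = 5/16 / 13/32 = 10/13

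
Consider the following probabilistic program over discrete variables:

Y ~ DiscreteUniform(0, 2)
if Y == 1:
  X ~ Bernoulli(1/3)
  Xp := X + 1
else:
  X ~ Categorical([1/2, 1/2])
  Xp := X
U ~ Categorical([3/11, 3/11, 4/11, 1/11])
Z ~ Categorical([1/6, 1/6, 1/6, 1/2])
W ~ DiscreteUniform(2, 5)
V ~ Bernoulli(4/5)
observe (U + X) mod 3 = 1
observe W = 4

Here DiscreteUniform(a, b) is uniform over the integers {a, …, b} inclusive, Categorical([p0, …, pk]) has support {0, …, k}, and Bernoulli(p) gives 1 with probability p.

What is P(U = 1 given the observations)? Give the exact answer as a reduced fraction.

P(U = 1 | obs) = 15/31

Enumerate traces; 72 have nonzero weight after conditioning:
  (Y=0, X=0, U=1, Z=0, W=4, V=0) weight 1/2640
  (Y=0, X=0, U=1, Z=0, W=4, V=1) weight 1/660
  (Y=0, X=0, U=1, Z=1, W=4, V=0) weight 1/2640
  (Y=0, X=0, U=1, Z=1, W=4, V=1) weight 1/660
  (Y=0, X=0, U=1, Z=2, W=4, V=0) weight 1/2640
  (Y=0, X=0, U=1, Z=2, W=4, V=1) weight 1/660
  (Y=0, X=0, U=1, Z=3, W=4, V=0) weight 1/880
  (Y=0, X=0, U=1, Z=3, W=4, V=1) weight 1/220
  (Y=0, X=1, U=0, Z=0, W=4, V=0) weight 1/2640
  (Y=0, X=1, U=3, Z=0, W=4, V=0) weight 1/7920
  … 62 more
Group by U:
  weight(U=0) = 1/33
  weight(U=1) = 5/132
  weight(U=3) = 1/99
Total weight = 1/33 + 5/132 + 1/99 = 31/396
P(U=0 | obs) = 1/33 / 31/396 = 12/31
P(U=1 | obs) = 5/132 / 31/396 = 15/31
P(U=3 | obs) = 1/99 / 31/396 = 4/31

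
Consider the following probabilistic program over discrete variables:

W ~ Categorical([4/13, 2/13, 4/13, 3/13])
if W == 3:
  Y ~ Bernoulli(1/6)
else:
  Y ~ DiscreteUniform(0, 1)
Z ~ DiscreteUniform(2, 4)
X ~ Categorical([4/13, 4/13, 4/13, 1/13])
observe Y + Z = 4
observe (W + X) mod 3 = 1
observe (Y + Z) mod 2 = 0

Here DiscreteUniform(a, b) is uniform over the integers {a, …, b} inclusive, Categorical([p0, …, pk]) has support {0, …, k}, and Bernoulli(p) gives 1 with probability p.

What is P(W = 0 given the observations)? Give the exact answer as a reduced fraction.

P(W = 0 | obs) = 8/27

Enumerate traces; 10 have nonzero weight after conditioning:
  (W=0, Y=0, Z=4, X=1) weight 8/507
  (W=0, Y=1, Z=3, X=1) weight 8/507
  (W=1, Y=0, Z=4, X=0) weight 4/507
  (W=1, Y=0, Z=4, X=3) weight 1/507
  (W=1, Y=1, Z=3, X=0) weight 4/507
  (W=1, Y=1, Z=3, X=3) weight 1/507
  (W=2, Y=0, Z=4, X=2) weight 8/507
  (W=2, Y=1, Z=3, X=2) weight 8/507
  (W=3, Y=0, Z=4, X=1) weight 10/507
  … 1 more
Group by W:
  weight(W=0) = 16/507
  weight(W=1) = 10/507
  weight(W=2) = 16/507
  weight(W=3) = 4/169
Total weight = 16/507 + 10/507 + 16/507 + 4/169 = 18/169
P(W=0 | obs) = 16/507 / 18/169 = 8/27
P(W=1 | obs) = 10/507 / 18/169 = 5/27
P(W=2 | obs) = 16/507 / 18/169 = 8/27
P(W=3 | obs) = 4/169 / 18/169 = 2/9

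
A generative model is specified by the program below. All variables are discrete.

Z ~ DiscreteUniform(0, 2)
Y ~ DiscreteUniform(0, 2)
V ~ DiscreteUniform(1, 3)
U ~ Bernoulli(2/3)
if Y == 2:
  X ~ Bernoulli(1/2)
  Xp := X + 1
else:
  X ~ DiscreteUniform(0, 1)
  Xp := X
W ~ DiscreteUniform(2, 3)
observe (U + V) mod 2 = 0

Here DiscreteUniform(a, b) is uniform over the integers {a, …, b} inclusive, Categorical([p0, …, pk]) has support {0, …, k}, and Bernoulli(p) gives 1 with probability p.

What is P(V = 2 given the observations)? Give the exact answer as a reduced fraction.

Enumerate traces; 108 have nonzero weight after conditioning:
  (Z=0, Y=0, V=1, U=1, X=0, W=2) weight 1/162
  (Z=0, Y=0, V=1, U=1, X=0, W=3) weight 1/162
  (Z=0, Y=0, V=1, U=1, X=1, W=2) weight 1/162
  (Z=0, Y=0, V=1, U=1, X=1, W=3) weight 1/162
  (Z=0, Y=0, V=2, U=0, X=0, W=2) weight 1/324
  (Z=0, Y=0, V=2, U=0, X=0, W=3) weight 1/324
  (Z=0, Y=0, V=2, U=0, X=1, W=2) weight 1/324
  (Z=0, Y=0, V=2, U=0, X=1, W=3) weight 1/324
  (Z=0, Y=0, V=3, U=1, X=0, W=2) weight 1/162
  … 99 more
Group by V:
  weight(V=1) = 2/9
  weight(V=2) = 1/9
  weight(V=3) = 2/9
Total weight = 2/9 + 1/9 + 2/9 = 5/9
P(V=1 | obs) = 2/9 / 5/9 = 2/5
P(V=2 | obs) = 1/9 / 5/9 = 1/5
P(V=3 | obs) = 2/9 / 5/9 = 2/5

P(V = 2 | obs) = 1/5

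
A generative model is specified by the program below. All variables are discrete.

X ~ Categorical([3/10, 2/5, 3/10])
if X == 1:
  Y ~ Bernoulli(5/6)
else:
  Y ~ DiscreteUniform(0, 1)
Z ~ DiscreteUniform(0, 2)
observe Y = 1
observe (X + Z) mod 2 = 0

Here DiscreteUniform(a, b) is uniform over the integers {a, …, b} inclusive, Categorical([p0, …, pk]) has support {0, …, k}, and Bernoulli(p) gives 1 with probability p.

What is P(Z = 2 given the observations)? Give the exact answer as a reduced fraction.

Enumerate traces; 5 have nonzero weight after conditioning:
  (X=0, Y=1, Z=0) weight 1/20
  (X=0, Y=1, Z=2) weight 1/20
  (X=1, Y=1, Z=1) weight 1/9
  (X=2, Y=1, Z=0) weight 1/20
  (X=2, Y=1, Z=2) weight 1/20
Group by Z:
  weight(Z=0) = 1/10
  weight(Z=1) = 1/9
  weight(Z=2) = 1/10
Total weight = 1/10 + 1/9 + 1/10 = 14/45
P(Z=0 | obs) = 1/10 / 14/45 = 9/28
P(Z=1 | obs) = 1/9 / 14/45 = 5/14
P(Z=2 | obs) = 1/10 / 14/45 = 9/28

P(Z = 2 | obs) = 9/28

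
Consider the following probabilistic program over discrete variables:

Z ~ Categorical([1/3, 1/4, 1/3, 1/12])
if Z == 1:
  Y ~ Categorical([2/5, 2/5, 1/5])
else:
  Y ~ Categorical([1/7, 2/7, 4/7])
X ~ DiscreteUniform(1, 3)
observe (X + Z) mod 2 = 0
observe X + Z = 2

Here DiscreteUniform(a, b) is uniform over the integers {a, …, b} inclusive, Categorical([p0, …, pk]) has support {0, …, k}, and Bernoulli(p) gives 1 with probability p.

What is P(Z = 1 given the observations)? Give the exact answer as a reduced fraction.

P(Z = 1 | obs) = 3/7

Enumerate traces; 6 have nonzero weight after conditioning:
  (Z=0, Y=0, X=2) weight 1/63
  (Z=0, Y=1, X=2) weight 2/63
  (Z=0, Y=2, X=2) weight 4/63
  (Z=1, Y=0, X=1) weight 1/30
  (Z=1, Y=1, X=1) weight 1/30
  (Z=1, Y=2, X=1) weight 1/60
Group by Z:
  weight(Z=0) = 1/9
  weight(Z=1) = 1/12
Total weight = 1/9 + 1/12 = 7/36
P(Z=0 | obs) = 1/9 / 7/36 = 4/7
P(Z=1 | obs) = 1/12 / 7/36 = 3/7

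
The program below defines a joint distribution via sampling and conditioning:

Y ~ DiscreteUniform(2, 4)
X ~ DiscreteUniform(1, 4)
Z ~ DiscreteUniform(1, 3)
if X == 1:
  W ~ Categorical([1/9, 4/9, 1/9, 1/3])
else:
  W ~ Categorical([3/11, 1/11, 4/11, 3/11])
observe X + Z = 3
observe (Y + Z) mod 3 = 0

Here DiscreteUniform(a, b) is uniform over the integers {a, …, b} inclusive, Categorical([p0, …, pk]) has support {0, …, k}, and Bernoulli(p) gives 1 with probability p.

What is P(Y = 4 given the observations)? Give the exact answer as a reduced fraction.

Enumerate traces; 8 have nonzero weight after conditioning:
  (Y=2, X=2, Z=1, W=0) weight 1/132
  (Y=2, X=2, Z=1, W=1) weight 1/396
  (Y=2, X=2, Z=1, W=2) weight 1/99
  (Y=2, X=2, Z=1, W=3) weight 1/132
  (Y=4, X=1, Z=2, W=0) weight 1/324
  (Y=4, X=1, Z=2, W=1) weight 1/81
  (Y=4, X=1, Z=2, W=2) weight 1/324
  (Y=4, X=1, Z=2, W=3) weight 1/108
Group by Y:
  weight(Y=2) = 1/36
  weight(Y=4) = 1/36
Total weight = 1/36 + 1/36 = 1/18
P(Y=2 | obs) = 1/36 / 1/18 = 1/2
P(Y=4 | obs) = 1/36 / 1/18 = 1/2

P(Y = 4 | obs) = 1/2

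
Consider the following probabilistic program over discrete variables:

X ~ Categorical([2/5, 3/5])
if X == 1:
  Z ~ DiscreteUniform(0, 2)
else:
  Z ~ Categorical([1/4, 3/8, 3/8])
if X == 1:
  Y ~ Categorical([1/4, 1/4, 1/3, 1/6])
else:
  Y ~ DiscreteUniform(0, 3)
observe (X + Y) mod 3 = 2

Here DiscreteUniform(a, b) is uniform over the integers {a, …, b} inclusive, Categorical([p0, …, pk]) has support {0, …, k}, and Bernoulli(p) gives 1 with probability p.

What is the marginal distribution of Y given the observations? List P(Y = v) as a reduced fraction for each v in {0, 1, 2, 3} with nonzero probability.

Enumerate traces; 6 have nonzero weight after conditioning:
  (X=0, Z=0, Y=2) weight 1/40
  (X=0, Z=1, Y=2) weight 3/80
  (X=0, Z=2, Y=2) weight 3/80
  (X=1, Z=0, Y=1) weight 1/20
  (X=1, Z=1, Y=1) weight 1/20
  (X=1, Z=2, Y=1) weight 1/20
Group by Y:
  weight(Y=1) = 3/20
  weight(Y=2) = 1/10
Total weight = 3/20 + 1/10 = 1/4
P(Y=1 | obs) = 3/20 / 1/4 = 3/5
P(Y=2 | obs) = 1/10 / 1/4 = 2/5

P(Y=1) = 3/5, P(Y=2) = 2/5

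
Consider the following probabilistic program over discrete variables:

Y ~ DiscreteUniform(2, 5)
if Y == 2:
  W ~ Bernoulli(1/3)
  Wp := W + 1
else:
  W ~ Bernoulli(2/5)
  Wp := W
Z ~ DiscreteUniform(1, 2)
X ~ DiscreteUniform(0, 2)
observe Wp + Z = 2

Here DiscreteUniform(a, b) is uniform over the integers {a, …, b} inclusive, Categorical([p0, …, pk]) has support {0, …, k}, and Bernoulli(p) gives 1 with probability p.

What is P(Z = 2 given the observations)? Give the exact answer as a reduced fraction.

P(Z = 2 | obs) = 27/55

Enumerate traces; 21 have nonzero weight after conditioning:
  (Y=2, W=0, Z=1, X=0) weight 1/36
  (Y=2, W=0, Z=1, X=1) weight 1/36
  (Y=2, W=0, Z=1, X=2) weight 1/36
  (Y=3, W=0, Z=2, X=0) weight 1/40
  (Y=3, W=0, Z=2, X=1) weight 1/40
  (Y=3, W=0, Z=2, X=2) weight 1/40
  (Y=3, W=1, Z=1, X=0) weight 1/60
  (Y=3, W=1, Z=1, X=1) weight 1/60
  … 13 more
Group by Z:
  weight(Z=1) = 7/30
  weight(Z=2) = 9/40
Total weight = 7/30 + 9/40 = 11/24
P(Z=1 | obs) = 7/30 / 11/24 = 28/55
P(Z=2 | obs) = 9/40 / 11/24 = 27/55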